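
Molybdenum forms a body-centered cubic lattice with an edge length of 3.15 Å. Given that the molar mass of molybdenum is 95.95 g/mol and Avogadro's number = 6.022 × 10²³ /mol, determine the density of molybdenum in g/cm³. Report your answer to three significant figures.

10.2 g/cm³

A BCC unit cell contains Z = 2 atoms.
Cell volume: a³ = (3.15 Å)³ = (3.150 × 10^-8 cm)³ = 3.126 × 10^-23 cm³.
ρ = Z·M/(N_A·a³) = 2 × 95.95 / (6.022 × 10²³ × 3.126 × 10^-23) = 10.20 g/cm³.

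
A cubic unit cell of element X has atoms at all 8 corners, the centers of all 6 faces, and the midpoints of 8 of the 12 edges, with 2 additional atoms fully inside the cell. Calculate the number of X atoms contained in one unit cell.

Corner atoms are shared by 8 cells (1/8 each), face atoms by 2 (1/2 each), edge atoms by 4 (1/4 each), interior atoms are unshared.
Net atoms = 8 × 1/8 + 6 × 1/2 + 8 × 1/4 + 2 = 1 + 3 + 2 + 2 = 8.

8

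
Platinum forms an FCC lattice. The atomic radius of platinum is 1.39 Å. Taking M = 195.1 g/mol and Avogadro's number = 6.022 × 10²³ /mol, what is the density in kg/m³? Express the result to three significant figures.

In an FCC lattice, atoms touch along the face diagonal, so √2·a = 4r, giving a = 3.932 Å = 3.932 × 10^-8 cm.
With Z = 4, ρ = Z·M/(N_A·a³) = 4 × 195.1 / (6.022 × 10²³ × 6.077 × 10^-23) = 21.33 g/cm³ = 21300 kg/m³.

21300 kg/m³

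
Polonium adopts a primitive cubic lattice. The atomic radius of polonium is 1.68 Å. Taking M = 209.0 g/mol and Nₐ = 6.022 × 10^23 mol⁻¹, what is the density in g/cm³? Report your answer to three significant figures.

In a simple cubic lattice, atoms touch along the cell edge, so a = 2r, giving a = 3.360 Å = 3.360 × 10^-8 cm.
With Z = 1, ρ = Z·M/(N_A·a³) = 1 × 209.0 / (6.022 × 10²³ × 3.793 × 10^-23) = 9.149 g/cm³.

9.15 g/cm³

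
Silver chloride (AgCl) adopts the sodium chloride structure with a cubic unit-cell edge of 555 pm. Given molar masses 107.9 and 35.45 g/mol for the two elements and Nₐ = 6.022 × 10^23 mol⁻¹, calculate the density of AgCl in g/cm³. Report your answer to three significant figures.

5.57 g/cm³

The sodium chloride structure contains Z = 4 formula units per cell; M(AgCl) = 107.9 + 35.45 = 143.35 g/mol.
a³ = (5.550 × 10^-8 cm)³ = 1.710 × 10^-22 cm³.
ρ = 4 × 143.35 / (6.022 × 10²³ × 1.710 × 10^-22) = 5.570 g/cm³.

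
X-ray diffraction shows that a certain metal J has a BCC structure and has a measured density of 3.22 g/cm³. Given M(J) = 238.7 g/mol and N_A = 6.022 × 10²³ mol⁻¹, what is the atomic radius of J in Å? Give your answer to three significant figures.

2.71 Å

For a BCC cell (Z = 2), a³ = Z·M/(N_A·ρ) = 2 × 238.7 / (6.022 × 10²³ × 3.220) = 2.462 × 10^-22 cm³, so a = 6.268 × 10^-8 cm = 6.268 Å.
Atoms touch along the body diagonal, so √3·a = 4r, so r = 0.4330 × a = 2.71 Å.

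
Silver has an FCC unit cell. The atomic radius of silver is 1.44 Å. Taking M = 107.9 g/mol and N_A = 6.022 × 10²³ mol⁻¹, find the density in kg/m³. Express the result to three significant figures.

In an FCC lattice, atoms touch along the face diagonal, so √2·a = 4r, giving a = 4.073 Å = 4.073 × 10^-8 cm.
With Z = 4, ρ = Z·M/(N_A·a³) = 4 × 107.9 / (6.022 × 10²³ × 6.757 × 10^-23) = 10.61 g/cm³ = 10600 kg/m³.

10600 kg/m³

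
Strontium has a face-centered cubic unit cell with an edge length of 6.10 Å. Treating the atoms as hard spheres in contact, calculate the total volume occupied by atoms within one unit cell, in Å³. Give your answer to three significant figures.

In an FCC lattice atoms touch along the face diagonal, so √2·a = 4r, so r = 0.3536a = 2.157 Å.
V_atoms = Z × (4/3)πr³ = 4 × (4/3)π × (2.157)³ = 168 Å³.

168 Å³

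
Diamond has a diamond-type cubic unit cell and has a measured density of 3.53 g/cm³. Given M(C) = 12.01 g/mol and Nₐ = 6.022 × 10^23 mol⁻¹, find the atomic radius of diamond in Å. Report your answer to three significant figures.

For a diamond cubic cell (Z = 8), a³ = Z·M/(N_A·ρ) = 8 × 12.01 / (6.022 × 10²³ × 3.530) = 4.520 × 10^-23 cm³, so a = 3.562 × 10^-8 cm = 3.562 Å.
Nearest neighbors lie along the body diagonal with √3·a = 8r, so r = 0.2165 × a = 0.771 Å.

0.771 Å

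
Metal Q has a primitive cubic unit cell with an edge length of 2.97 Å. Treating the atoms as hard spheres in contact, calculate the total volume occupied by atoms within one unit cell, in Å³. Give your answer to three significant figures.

In a simple cubic lattice atoms touch along the cell edge, so a = 2r, so r = 0.5000a = 1.485 Å.
V_atoms = Z × (4/3)πr³ = 1 × (4/3)π × (1.485)³ = 13.7 Å³.

13.7 Å³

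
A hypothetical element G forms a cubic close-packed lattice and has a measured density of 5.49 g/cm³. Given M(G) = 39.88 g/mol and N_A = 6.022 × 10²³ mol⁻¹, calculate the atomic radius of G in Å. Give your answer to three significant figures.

1.29 Å

For an FCC cell (Z = 4), a³ = Z·M/(N_A·ρ) = 4 × 39.88 / (6.022 × 10²³ × 5.490) = 4.825 × 10^-23 cm³, so a = 3.641 × 10^-8 cm = 3.641 Å.
Atoms touch along the face diagonal, so √2·a = 4r, so r = 0.3536 × a = 1.29 Å.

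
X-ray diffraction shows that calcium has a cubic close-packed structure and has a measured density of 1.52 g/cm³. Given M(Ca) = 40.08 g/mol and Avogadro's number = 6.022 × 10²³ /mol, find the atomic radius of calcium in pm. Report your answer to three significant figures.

198 pm

For an FCC cell (Z = 4), a³ = Z·M/(N_A·ρ) = 4 × 40.08 / (6.022 × 10²³ × 1.520) = 1.751 × 10^-22 cm³, so a = 5.595 × 10^-8 cm = 559.5 pm.
Atoms touch along the face diagonal, so √2·a = 4r, so r = 0.3536 × a = 198 pm.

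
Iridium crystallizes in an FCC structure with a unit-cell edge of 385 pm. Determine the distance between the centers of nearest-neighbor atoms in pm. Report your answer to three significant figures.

272 pm

In an FCC structure, atoms touch along the face diagonal, so √2·a = 4r; the nearest-neighbor distance equals 2r = 0.7071·a.
d = 0.7071 × 385 = 272 pm.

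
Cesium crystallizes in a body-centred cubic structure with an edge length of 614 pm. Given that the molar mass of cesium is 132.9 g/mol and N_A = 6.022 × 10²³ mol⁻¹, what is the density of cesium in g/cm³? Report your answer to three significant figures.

A BCC unit cell contains Z = 2 atoms.
Cell volume: a³ = (614 pm)³ = (6.140 × 10^-8 cm)³ = 2.315 × 10^-22 cm³.
ρ = Z·M/(N_A·a³) = 2 × 132.9 / (6.022 × 10²³ × 2.315 × 10^-22) = 1.907 g/cm³.

1.91 g/cm³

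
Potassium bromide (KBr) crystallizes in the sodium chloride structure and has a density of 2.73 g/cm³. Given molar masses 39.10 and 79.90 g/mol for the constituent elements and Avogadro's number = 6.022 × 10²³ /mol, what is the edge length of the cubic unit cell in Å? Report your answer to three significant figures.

M(KBr) = 119.0 g/mol; Z = 4 formula units per cell.
a³ = Z·M/(N_A·ρ) = 4 × 119.0 / (6.022 × 10²³ × 2.73) = 2.895 × 10^-22 cm³, so a = 6.616 × 10^-8 cm = 6.62 Å.

6.62 Å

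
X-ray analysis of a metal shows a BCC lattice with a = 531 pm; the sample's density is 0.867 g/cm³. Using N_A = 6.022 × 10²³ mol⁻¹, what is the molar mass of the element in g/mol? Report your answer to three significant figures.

A BCC cell has Z = 2 atoms; a = 5.310 × 10^-8 cm.
M = ρ·N_A·a³/Z = 0.867 × 6.022 × 10²³ × 1.497 × 10^-22 / 2 = 39.1 g/mol.

39.1 g/mol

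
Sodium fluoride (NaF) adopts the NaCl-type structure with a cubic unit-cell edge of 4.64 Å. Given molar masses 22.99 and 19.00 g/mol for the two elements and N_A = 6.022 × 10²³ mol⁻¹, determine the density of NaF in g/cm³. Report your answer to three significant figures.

The NaCl-type structure contains Z = 4 formula units per cell; M(NaF) = 22.99 + 19.00 = 41.99 g/mol.
a³ = (4.640 × 10^-8 cm)³ = 9.990 × 10^-23 cm³.
ρ = 4 × 41.99 / (6.022 × 10²³ × 9.990 × 10^-23) = 2.792 g/cm³.

2.79 g/cm³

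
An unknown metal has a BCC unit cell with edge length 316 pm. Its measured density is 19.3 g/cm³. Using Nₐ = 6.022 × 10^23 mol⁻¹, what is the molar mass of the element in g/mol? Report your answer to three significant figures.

183 g/mol

A BCC cell has Z = 2 atoms; a = 3.160 × 10^-8 cm.
M = ρ·N_A·a³/Z = 19.3 × 6.022 × 10²³ × 3.155 × 10^-23 / 2 = 183 g/mol.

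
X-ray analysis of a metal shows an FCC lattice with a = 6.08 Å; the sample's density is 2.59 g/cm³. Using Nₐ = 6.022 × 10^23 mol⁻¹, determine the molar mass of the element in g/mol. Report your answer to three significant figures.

87.6 g/mol

An FCC cell has Z = 4 atoms; a = 6.080 × 10^-8 cm.
M = ρ·N_A·a³/Z = 2.59 × 6.022 × 10²³ × 2.248 × 10^-22 / 4 = 87.6 g/mol.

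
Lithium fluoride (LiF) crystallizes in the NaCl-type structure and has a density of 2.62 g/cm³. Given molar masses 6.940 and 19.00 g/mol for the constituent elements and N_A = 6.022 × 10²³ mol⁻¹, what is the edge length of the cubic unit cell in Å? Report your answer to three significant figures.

M(LiF) = 25.94 g/mol; Z = 4 formula units per cell.
a³ = Z·M/(N_A·ρ) = 4 × 25.94 / (6.022 × 10²³ × 2.62) = 6.576 × 10^-23 cm³, so a = 4.036 × 10^-8 cm = 4.04 Å.

4.04 Å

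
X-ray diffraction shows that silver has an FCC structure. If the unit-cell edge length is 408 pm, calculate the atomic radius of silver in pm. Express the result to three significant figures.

In an FCC lattice, atoms touch along the face diagonal, so √2·a = 4r.
r = √2·a/4 = 1.4142 × 408 / 4 = 144 pm.

144 pm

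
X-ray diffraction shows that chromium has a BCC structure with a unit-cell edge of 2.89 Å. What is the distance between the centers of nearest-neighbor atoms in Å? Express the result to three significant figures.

2.50 Å

In a BCC structure, atoms touch along the body diagonal, so √3·a = 4r; the nearest-neighbor distance equals 2r = 0.8660·a.
d = 0.8660 × 2.89 = 2.50 Å.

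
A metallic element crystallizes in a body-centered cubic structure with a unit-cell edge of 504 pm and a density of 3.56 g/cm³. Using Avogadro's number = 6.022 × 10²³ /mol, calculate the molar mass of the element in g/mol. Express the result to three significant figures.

A BCC cell has Z = 2 atoms; a = 5.040 × 10^-8 cm.
M = ρ·N_A·a³/Z = 3.56 × 6.022 × 10²³ × 1.280 × 10^-22 / 2 = 137 g/mol.

137 g/mol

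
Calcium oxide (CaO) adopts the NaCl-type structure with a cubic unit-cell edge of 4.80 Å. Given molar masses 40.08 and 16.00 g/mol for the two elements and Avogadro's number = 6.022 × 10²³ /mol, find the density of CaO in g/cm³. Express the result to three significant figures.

The NaCl-type structure contains Z = 4 formula units per cell; M(CaO) = 40.08 + 16.00 = 56.08 g/mol.
a³ = (4.800 × 10^-8 cm)³ = 1.106 × 10^-22 cm³.
ρ = 4 × 56.08 / (6.022 × 10²³ × 1.106 × 10^-22) = 3.368 g/cm³.

3.37 g/cm³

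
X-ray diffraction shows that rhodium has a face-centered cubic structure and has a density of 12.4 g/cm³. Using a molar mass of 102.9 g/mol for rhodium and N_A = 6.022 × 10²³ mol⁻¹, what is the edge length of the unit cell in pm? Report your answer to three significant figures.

381 pm

With Z = 4 atoms per FCC cell, a³ = Z·M/(N_A·ρ) = 4 × 102.9 / (6.022 × 10²³ × 12.40 g/cm³) = 5.512 × 10^-23 cm³.
a = (5.512 × 10^-23)^(1/3) = 3.806 × 10^-8 cm = 381 pm.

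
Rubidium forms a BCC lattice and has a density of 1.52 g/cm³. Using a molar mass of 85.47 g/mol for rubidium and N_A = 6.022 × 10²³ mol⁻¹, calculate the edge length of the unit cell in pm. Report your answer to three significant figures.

With Z = 2 atoms per BCC cell, a³ = Z·M/(N_A·ρ) = 2 × 85.47 / (6.022 × 10²³ × 1.520 g/cm³) = 1.867 × 10^-22 cm³.
a = (1.867 × 10^-22)^(1/3) = 5.716 × 10^-8 cm = 572 pm.

572 pm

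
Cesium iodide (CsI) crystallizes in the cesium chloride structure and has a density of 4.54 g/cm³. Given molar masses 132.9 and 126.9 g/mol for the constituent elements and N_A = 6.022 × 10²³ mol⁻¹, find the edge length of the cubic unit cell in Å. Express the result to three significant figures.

4.56 Å

M(CsI) = 259.8 g/mol; Z = 1 formula unit per cell.
a³ = Z·M/(N_A·ρ) = 1 × 259.8 / (6.022 × 10²³ × 4.54) = 9.503 × 10^-23 cm³, so a = 4.563 × 10^-8 cm = 4.56 Å.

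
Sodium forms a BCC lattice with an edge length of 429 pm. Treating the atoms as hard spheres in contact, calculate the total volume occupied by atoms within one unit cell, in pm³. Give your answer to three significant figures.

In a BCC lattice atoms touch along the body diagonal, so √3·a = 4r, so r = 0.4330a = 185.8 pm.
V_atoms = Z × (4/3)πr³ = 2 × (4/3)π × (185.8)³ = 5.37 × 10^7 pm³.

5.37 × 10^7 pm³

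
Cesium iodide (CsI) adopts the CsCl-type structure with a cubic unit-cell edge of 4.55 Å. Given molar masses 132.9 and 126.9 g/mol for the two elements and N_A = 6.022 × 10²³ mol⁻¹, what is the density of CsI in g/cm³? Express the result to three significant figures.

4.58 g/cm³

The CsCl-type structure contains Z = 1 formula unit per cell; M(CsI) = 132.9 + 126.9 = 259.8 g/mol.
a³ = (4.550 × 10^-8 cm)³ = 9.420 × 10^-23 cm³.
ρ = 1 × 259.8 / (6.022 × 10²³ × 9.420 × 10^-23) = 4.580 g/cm³.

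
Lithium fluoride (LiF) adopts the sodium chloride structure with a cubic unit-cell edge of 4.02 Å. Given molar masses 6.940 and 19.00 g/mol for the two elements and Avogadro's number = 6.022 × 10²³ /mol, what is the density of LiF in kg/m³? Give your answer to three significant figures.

The sodium chloride structure contains Z = 4 formula units per cell; M(LiF) = 6.940 + 19.00 = 25.94 g/mol.
a³ = (4.020 × 10^-8 cm)³ = 6.496 × 10^-23 cm³.
ρ = 4 × 25.94 / (6.022 × 10²³ × 6.496 × 10^-23) = 2.652 g/cm³ = 2650 kg/m³.

2650 kg/m³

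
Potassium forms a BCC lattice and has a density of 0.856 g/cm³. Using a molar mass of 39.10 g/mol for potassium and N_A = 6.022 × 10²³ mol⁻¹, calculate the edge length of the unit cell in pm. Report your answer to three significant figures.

533 pm

With Z = 2 atoms per BCC cell, a³ = Z·M/(N_A·ρ) = 2 × 39.10 / (6.022 × 10²³ × 0.8560 g/cm³) = 1.517 × 10^-22 cm³.
a = (1.517 × 10^-22)^(1/3) = 5.333 × 10^-8 cm = 533 pm.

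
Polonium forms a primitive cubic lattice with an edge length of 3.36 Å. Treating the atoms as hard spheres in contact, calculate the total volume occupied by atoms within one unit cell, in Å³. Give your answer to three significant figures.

In a simple cubic lattice atoms touch along the cell edge, so a = 2r, so r = 0.5000a = 1.680 Å.
V_atoms = Z × (4/3)πr³ = 1 × (4/3)π × (1.680)³ = 19.9 Å³.

19.9 Å³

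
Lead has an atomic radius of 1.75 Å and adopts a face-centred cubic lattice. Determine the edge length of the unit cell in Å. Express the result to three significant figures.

In an FCC lattice, atoms touch along the face diagonal, so √2·a = 4r.
a = 4r/√2 = 4 × 1.75 / 1.4142 = 4.95 Å.

4.95 Å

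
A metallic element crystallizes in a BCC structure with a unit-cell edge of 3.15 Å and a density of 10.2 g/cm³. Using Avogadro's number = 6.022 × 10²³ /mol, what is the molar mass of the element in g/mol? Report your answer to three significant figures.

A BCC cell has Z = 2 atoms; a = 3.150 × 10^-8 cm.
M = ρ·N_A·a³/Z = 10.2 × 6.022 × 10²³ × 3.126 × 10^-23 / 2 = 96.0 g/mol.

96.0 g/mol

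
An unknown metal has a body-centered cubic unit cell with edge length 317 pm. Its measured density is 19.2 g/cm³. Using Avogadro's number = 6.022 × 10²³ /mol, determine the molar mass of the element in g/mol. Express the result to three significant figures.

A BCC cell has Z = 2 atoms; a = 3.170 × 10^-8 cm.
M = ρ·N_A·a³/Z = 19.2 × 6.022 × 10²³ × 3.186 × 10^-23 / 2 = 184 g/mol.

184 g/mol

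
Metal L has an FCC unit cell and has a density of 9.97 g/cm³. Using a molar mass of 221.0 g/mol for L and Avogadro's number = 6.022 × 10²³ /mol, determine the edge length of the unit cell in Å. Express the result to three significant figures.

5.28 Å

With Z = 4 atoms per FCC cell, a³ = Z·M/(N_A·ρ) = 4 × 221.0 / (6.022 × 10²³ × 9.970 g/cm³) = 1.472 × 10^-22 cm³.
a = (1.472 × 10^-22)^(1/3) = 5.280 × 10^-8 cm = 5.28 Å.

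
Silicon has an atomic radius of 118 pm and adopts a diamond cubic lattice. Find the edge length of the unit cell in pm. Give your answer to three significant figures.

In a diamond cubic lattice, nearest neighbors lie along the body diagonal with √3·a = 8r.
a = 8r/√3 = 8 × 118 / 1.7321 = 545 pm.

545 pm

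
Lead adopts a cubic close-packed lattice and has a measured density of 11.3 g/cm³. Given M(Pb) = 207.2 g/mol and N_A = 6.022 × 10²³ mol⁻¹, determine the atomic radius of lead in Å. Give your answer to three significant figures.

For an FCC cell (Z = 4), a³ = Z·M/(N_A·ρ) = 4 × 207.2 / (6.022 × 10²³ × 11.30) = 1.218 × 10^-22 cm³, so a = 4.957 × 10^-8 cm = 4.957 Å.
Atoms touch along the face diagonal, so √2·a = 4r, so r = 0.3536 × a = 1.75 Å.

1.75 Å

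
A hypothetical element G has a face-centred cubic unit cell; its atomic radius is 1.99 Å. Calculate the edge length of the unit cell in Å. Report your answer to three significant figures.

5.63 Å

In an FCC lattice, atoms touch along the face diagonal, so √2·a = 4r.
a = 4r/√2 = 4 × 1.99 / 1.4142 = 5.63 Å.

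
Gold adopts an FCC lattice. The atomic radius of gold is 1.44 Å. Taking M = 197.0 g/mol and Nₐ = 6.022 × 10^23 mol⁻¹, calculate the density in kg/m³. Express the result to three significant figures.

19400 kg/m³

In an FCC lattice, atoms touch along the face diagonal, so √2·a = 4r, giving a = 4.073 Å = 4.073 × 10^-8 cm.
With Z = 4, ρ = Z·M/(N_A·a³) = 4 × 197.0 / (6.022 × 10²³ × 6.757 × 10^-23) = 19.37 g/cm³ = 19400 kg/m³.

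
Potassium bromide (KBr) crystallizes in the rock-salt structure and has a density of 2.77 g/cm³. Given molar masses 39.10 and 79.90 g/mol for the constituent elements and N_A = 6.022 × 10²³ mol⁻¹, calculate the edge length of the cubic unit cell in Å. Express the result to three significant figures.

M(KBr) = 119.0 g/mol; Z = 4 formula units per cell.
a³ = Z·M/(N_A·ρ) = 4 × 119.0 / (6.022 × 10²³ × 2.77) = 2.854 × 10^-22 cm³, so a = 6.584 × 10^-8 cm = 6.58 Å.

6.58 Å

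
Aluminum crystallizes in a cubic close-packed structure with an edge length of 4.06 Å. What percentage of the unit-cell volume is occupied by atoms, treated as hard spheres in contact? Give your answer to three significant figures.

In an FCC lattice atoms touch along the face diagonal, so √2·a = 4r, so r = 0.3536a = 1.435 Å.
Packing fraction = Z·(4/3)πr³ / a³ = 4 × (4/3)π × (1.435)³ / (4.06)³ = 0.7405 = 74.0%.

74.0%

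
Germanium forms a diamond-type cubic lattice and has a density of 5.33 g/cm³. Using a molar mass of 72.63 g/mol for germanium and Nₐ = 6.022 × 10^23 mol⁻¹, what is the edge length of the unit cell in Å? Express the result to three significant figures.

With Z = 8 atoms per diamond cubic cell, a³ = Z·M/(N_A·ρ) = 8 × 72.63 / (6.022 × 10²³ × 5.330 g/cm³) = 1.810 × 10^-22 cm³.
a = (1.810 × 10^-22)^(1/3) = 5.657 × 10^-8 cm = 5.66 Å.

5.66 Å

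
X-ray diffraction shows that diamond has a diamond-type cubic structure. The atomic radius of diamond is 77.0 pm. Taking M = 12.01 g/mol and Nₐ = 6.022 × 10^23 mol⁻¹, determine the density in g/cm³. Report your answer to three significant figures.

3.55 g/cm³

In a diamond cubic lattice, nearest neighbors lie along the body diagonal with √3·a = 8r, giving a = 355.6 pm = 3.556 × 10^-8 cm.
With Z = 8, ρ = Z·M/(N_A·a³) = 8 × 12.01 / (6.022 × 10²³ × 4.498 × 10^-23) = 3.547 g/cm³.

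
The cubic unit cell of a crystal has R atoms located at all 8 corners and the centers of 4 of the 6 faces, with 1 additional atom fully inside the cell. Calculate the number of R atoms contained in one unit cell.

Corner atoms are shared by 8 cells (1/8 each), face atoms by 2 (1/2 each), interior atoms are unshared.
Net atoms = 8 × 1/8 + 4 × 1/2 + 1 = 1 + 2 + 1 = 4.

4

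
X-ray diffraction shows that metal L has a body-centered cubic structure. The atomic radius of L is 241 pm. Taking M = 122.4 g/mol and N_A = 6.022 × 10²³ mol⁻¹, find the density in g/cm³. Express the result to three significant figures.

2.36 g/cm³

In a BCC lattice, atoms touch along the body diagonal, so √3·a = 4r, giving a = 556.6 pm = 5.566 × 10^-8 cm.
With Z = 2, ρ = Z·M/(N_A·a³) = 2 × 122.4 / (6.022 × 10²³ × 1.724 × 10^-22) = 2.358 g/cm³.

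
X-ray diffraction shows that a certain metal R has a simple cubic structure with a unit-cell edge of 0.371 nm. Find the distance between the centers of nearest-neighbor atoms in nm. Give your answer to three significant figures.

0.371 nm

In a simple cubic structure, atoms touch along the cell edge, so a = 2r; the nearest-neighbor distance equals 2r = 1.000·a.
d = 1.000 × 0.371 = 0.371 nm.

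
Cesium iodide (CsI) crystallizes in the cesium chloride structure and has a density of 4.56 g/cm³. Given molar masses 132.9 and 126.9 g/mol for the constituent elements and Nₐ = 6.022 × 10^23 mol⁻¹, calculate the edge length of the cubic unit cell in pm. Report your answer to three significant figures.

M(CsI) = 259.8 g/mol; Z = 1 formula unit per cell.
a³ = Z·M/(N_A·ρ) = 1 × 259.8 / (6.022 × 10²³ × 4.56) = 9.461 × 10^-23 cm³, so a = 4.557 × 10^-8 cm = 456 pm.

456 pm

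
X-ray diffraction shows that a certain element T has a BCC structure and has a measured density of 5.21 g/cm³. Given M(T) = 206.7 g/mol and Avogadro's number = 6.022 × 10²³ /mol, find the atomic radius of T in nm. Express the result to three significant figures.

For a BCC cell (Z = 2), a³ = Z·M/(N_A·ρ) = 2 × 206.7 / (6.022 × 10²³ × 5.210) = 1.318 × 10^-22 cm³, so a = 5.089 × 10^-8 cm = 0.5089 nm.
Atoms touch along the body diagonal, so √3·a = 4r, so r = 0.4330 × a = 0.220 nm.

0.220 nm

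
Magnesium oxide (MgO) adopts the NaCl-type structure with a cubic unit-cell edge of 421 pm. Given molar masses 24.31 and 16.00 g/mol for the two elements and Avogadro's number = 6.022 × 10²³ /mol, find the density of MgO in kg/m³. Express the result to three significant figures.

3590 kg/m³

The NaCl-type structure contains Z = 4 formula units per cell; M(MgO) = 24.31 + 16.00 = 40.31 g/mol.
a³ = (4.210 × 10^-8 cm)³ = 7.462 × 10^-23 cm³.
ρ = 4 × 40.31 / (6.022 × 10²³ × 7.462 × 10^-23) = 3.588 g/cm³ = 3590 kg/m³.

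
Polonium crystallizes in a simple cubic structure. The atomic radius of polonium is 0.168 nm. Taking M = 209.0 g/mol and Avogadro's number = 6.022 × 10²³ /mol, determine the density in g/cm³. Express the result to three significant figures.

In a simple cubic lattice, atoms touch along the cell edge, so a = 2r, giving a = 0.3360 nm = 3.360 × 10^-8 cm.
With Z = 1, ρ = Z·M/(N_A·a³) = 1 × 209.0 / (6.022 × 10²³ × 3.793 × 10^-23) = 9.149 g/cm³.

9.15 g/cm³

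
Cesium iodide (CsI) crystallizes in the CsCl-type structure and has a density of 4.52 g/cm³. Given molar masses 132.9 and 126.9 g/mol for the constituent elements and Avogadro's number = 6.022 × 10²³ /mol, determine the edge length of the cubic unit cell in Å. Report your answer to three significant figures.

4.57 Å

M(CsI) = 259.8 g/mol; Z = 1 formula unit per cell.
a³ = Z·M/(N_A·ρ) = 1 × 259.8 / (6.022 × 10²³ × 4.52) = 9.545 × 10^-23 cm³, so a = 4.570 × 10^-8 cm = 4.57 Å.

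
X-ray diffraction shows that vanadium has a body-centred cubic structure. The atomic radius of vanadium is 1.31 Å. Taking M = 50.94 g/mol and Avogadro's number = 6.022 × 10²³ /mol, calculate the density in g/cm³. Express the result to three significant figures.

In a BCC lattice, atoms touch along the body diagonal, so √3·a = 4r, giving a = 3.025 Å = 3.025 × 10^-8 cm.
With Z = 2, ρ = Z·M/(N_A·a³) = 2 × 50.94 / (6.022 × 10²³ × 2.769 × 10^-23) = 6.110 g/cm³.

6.11 g/cm³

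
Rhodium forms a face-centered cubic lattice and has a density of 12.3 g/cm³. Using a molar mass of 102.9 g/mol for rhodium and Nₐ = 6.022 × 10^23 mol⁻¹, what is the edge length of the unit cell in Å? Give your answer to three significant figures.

With Z = 4 atoms per FCC cell, a³ = Z·M/(N_A·ρ) = 4 × 102.9 / (6.022 × 10²³ × 12.30 g/cm³) = 5.557 × 10^-23 cm³.
a = (5.557 × 10^-23)^(1/3) = 3.816 × 10^-8 cm = 3.82 Å.

3.82 Å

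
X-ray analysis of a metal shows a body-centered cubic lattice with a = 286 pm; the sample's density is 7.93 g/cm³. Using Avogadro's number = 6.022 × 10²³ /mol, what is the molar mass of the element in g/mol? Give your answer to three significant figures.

A BCC cell has Z = 2 atoms; a = 2.860 × 10^-8 cm.
M = ρ·N_A·a³/Z = 7.93 × 6.022 × 10²³ × 2.339 × 10^-23 / 2 = 55.9 g/mol.

55.9 g/mol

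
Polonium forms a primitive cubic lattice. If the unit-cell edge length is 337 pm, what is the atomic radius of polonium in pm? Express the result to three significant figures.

In a simple cubic lattice, atoms touch along the cell edge, so a = 2r.
r = a/2 = 337/2 = 169 pm.

169 pm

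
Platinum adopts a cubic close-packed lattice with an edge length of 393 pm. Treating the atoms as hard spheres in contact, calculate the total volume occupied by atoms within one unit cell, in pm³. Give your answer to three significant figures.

4.49 × 10^7 pm³

In an FCC lattice atoms touch along the face diagonal, so √2·a = 4r, so r = 0.3536a = 138.9 pm.
V_atoms = Z × (4/3)πr³ = 4 × (4/3)π × (138.9)³ = 4.49 × 10^7 pm³.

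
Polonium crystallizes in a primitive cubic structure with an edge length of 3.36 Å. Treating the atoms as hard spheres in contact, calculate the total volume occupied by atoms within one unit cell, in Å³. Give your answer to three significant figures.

19.9 Å³

In a simple cubic lattice atoms touch along the cell edge, so a = 2r, so r = 0.5000a = 1.680 Å.
V_atoms = Z × (4/3)πr³ = 1 × (4/3)π × (1.680)³ = 19.9 Å³.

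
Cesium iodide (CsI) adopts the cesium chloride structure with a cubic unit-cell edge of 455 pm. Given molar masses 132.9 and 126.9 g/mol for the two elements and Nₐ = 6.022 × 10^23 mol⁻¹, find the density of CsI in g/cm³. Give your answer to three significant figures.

The cesium chloride structure contains Z = 1 formula unit per cell; M(CsI) = 132.9 + 126.9 = 259.8 g/mol.
a³ = (4.550 × 10^-8 cm)³ = 9.420 × 10^-23 cm³.
ρ = 1 × 259.8 / (6.022 × 10²³ × 9.420 × 10^-23) = 4.580 g/cm³.

4.58 g/cm³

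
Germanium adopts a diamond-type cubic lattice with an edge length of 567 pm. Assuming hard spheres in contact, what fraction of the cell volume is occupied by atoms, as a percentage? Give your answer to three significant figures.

34.0%

In a diamond cubic lattice nearest neighbors lie along the body diagonal with √3·a = 8r, so r = 0.2165a = 122.8 pm.
Packing fraction = Z·(4/3)πr³ / a³ = 8 × (4/3)π × (122.8)³ / (567)³ = 0.3401 = 34.0%.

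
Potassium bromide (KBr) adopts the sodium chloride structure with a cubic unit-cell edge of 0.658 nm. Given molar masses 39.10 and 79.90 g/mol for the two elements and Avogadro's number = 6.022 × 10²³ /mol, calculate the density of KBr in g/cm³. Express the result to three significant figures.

2.77 g/cm³

The sodium chloride structure contains Z = 4 formula units per cell; M(KBr) = 39.10 + 79.90 = 119.0 g/mol.
a³ = (6.580 × 10^-8 cm)³ = 2.849 × 10^-22 cm³.
ρ = 4 × 119.0 / (6.022 × 10²³ × 2.849 × 10^-22) = 2.775 g/cm³.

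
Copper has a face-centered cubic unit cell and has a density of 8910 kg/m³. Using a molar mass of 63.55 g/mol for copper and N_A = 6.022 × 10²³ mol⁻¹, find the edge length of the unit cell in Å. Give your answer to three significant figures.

With Z = 4 atoms per FCC cell, a³ = Z·M/(N_A·ρ) = 4 × 63.55 / (6.022 × 10²³ × 8.910 g/cm³) = 4.738 × 10^-23 cm³.
a = (4.738 × 10^-23)^(1/3) = 3.618 × 10^-8 cm = 3.62 Å.

3.62 Å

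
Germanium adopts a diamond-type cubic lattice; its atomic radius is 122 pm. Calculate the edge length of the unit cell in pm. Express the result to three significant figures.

563 pm

In a diamond cubic lattice, nearest neighbors lie along the body diagonal with √3·a = 8r.
a = 8r/√3 = 8 × 122 / 1.7321 = 563 pm.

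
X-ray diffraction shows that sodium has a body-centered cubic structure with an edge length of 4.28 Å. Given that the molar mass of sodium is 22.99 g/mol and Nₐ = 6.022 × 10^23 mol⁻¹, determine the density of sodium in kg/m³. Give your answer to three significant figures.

A BCC unit cell contains Z = 2 atoms.
Cell volume: a³ = (4.28 Å)³ = (4.280 × 10^-8 cm)³ = 7.840 × 10^-23 cm³.
ρ = Z·M/(N_A·a³) = 2 × 22.99 / (6.022 × 10²³ × 7.840 × 10^-23) = 0.9739 g/cm³ = 974 kg/m³.

974 kg/m³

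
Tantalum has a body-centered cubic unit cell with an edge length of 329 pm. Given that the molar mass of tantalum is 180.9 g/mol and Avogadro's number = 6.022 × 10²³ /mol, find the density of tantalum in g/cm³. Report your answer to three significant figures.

16.9 g/cm³

A BCC unit cell contains Z = 2 atoms.
Cell volume: a³ = (329 pm)³ = (3.290 × 10^-8 cm)³ = 3.561 × 10^-23 cm³.
ρ = Z·M/(N_A·a³) = 2 × 180.9 / (6.022 × 10²³ × 3.561 × 10^-23) = 16.87 g/cm³.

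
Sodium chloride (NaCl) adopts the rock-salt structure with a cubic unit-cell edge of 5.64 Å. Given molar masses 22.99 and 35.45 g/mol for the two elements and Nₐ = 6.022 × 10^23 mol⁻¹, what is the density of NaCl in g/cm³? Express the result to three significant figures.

2.16 g/cm³

The rock-salt structure contains Z = 4 formula units per cell; M(NaCl) = 22.99 + 35.45 = 58.44 g/mol.
a³ = (5.640 × 10^-8 cm)³ = 1.794 × 10^-22 cm³.
ρ = 4 × 58.44 / (6.022 × 10²³ × 1.794 × 10^-22) = 2.164 g/cm³.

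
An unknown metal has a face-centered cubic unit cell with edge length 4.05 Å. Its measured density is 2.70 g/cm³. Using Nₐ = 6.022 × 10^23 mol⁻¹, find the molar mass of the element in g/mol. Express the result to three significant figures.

An FCC cell has Z = 4 atoms; a = 4.050 × 10^-8 cm.
M = ρ·N_A·a³/Z = 2.70 × 6.022 × 10²³ × 6.643 × 10^-23 / 4 = 27.0 g/mol.

27.0 g/mol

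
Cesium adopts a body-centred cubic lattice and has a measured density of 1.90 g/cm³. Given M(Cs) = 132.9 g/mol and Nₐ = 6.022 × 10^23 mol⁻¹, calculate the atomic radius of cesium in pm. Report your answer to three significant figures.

For a BCC cell (Z = 2), a³ = Z·M/(N_A·ρ) = 2 × 132.9 / (6.022 × 10²³ × 1.900) = 2.323 × 10^-22 cm³, so a = 6.147 × 10^-8 cm = 614.7 pm.
Atoms touch along the body diagonal, so √3·a = 4r, so r = 0.4330 × a = 266 pm.

266 pm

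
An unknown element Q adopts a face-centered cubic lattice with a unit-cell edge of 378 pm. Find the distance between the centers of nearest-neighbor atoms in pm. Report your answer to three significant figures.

In an FCC structure, atoms touch along the face diagonal, so √2·a = 4r; the nearest-neighbor distance equals 2r = 0.7071·a.
d = 0.7071 × 378 = 267 pm.

267 pm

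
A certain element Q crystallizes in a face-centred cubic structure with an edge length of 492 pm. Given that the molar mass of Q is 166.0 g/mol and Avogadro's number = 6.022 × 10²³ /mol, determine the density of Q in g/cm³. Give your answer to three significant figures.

9.26 g/cm³

An FCC unit cell contains Z = 4 atoms.
Cell volume: a³ = (492 pm)³ = (4.920 × 10^-8 cm)³ = 1.191 × 10^-22 cm³.
ρ = Z·M/(N_A·a³) = 4 × 166.0 / (6.022 × 10²³ × 1.191 × 10^-22) = 9.258 g/cm³.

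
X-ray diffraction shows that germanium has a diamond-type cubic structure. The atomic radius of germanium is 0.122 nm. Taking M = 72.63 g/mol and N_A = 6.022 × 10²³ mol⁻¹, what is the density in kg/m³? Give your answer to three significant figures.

5390 kg/m³

In a diamond cubic lattice, nearest neighbors lie along the body diagonal with √3·a = 8r, giving a = 0.5635 nm = 5.635 × 10^-8 cm.
With Z = 8, ρ = Z·M/(N_A·a³) = 8 × 72.63 / (6.022 × 10²³ × 1.789 × 10^-22) = 5.393 g/cm³ = 5390 kg/m³.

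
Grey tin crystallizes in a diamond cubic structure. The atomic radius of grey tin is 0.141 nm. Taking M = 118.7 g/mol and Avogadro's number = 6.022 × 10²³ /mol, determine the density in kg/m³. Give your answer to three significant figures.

5710 kg/m³

In a diamond cubic lattice, nearest neighbors lie along the body diagonal with √3·a = 8r, giving a = 0.6513 nm = 6.513 × 10^-8 cm.
With Z = 8, ρ = Z·M/(N_A·a³) = 8 × 118.7 / (6.022 × 10²³ × 2.762 × 10^-22) = 5.709 g/cm³ = 5710 kg/m³.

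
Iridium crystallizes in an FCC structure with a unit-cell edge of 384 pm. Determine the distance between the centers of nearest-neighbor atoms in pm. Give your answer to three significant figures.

In an FCC structure, atoms touch along the face diagonal, so √2·a = 4r; the nearest-neighbor distance equals 2r = 0.7071·a.
d = 0.7071 × 384 = 272 pm.

272 pm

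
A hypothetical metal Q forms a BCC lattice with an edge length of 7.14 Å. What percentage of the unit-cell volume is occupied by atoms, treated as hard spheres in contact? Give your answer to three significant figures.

In a BCC lattice atoms touch along the body diagonal, so √3·a = 4r, so r = 0.4330a = 3.092 Å.
Packing fraction = Z·(4/3)πr³ / a³ = 2 × (4/3)π × (3.092)³ / (7.14)³ = 0.6802 = 68.0%.

68.0%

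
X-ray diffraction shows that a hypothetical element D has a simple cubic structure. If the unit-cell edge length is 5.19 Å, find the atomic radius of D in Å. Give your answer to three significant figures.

2.60 Å

In a simple cubic lattice, atoms touch along the cell edge, so a = 2r.
r = a/2 = 5.19/2 = 2.60 Å.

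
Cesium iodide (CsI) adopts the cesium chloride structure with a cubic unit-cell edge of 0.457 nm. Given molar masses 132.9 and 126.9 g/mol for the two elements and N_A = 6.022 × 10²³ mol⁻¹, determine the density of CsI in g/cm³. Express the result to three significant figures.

4.52 g/cm³

The cesium chloride structure contains Z = 1 formula unit per cell; M(CsI) = 132.9 + 126.9 = 259.8 g/mol.
a³ = (4.570 × 10^-8 cm)³ = 9.544 × 10^-23 cm³.
ρ = 1 × 259.8 / (6.022 × 10²³ × 9.544 × 10^-23) = 4.520 g/cm³.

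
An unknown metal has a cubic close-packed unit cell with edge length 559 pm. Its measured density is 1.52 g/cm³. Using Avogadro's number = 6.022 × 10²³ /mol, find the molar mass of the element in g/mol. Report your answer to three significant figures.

An FCC cell has Z = 4 atoms; a = 5.590 × 10^-8 cm.
M = ρ·N_A·a³/Z = 1.52 × 6.022 × 10²³ × 1.747 × 10^-22 / 4 = 40.0 g/mol.

40.0 g/mol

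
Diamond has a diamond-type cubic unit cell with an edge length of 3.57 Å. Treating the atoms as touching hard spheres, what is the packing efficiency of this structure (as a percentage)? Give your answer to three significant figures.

In a diamond cubic lattice nearest neighbors lie along the body diagonal with √3·a = 8r, so r = 0.2165a = 0.7729 Å.
Packing fraction = Z·(4/3)πr³ / a³ = 8 × (4/3)π × (0.7729)³ / (3.57)³ = 0.3401 = 34.0%.

34.0%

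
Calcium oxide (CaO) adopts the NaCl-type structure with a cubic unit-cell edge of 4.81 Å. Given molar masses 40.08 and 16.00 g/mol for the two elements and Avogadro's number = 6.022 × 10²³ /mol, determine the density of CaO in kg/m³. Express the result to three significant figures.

The NaCl-type structure contains Z = 4 formula units per cell; M(CaO) = 40.08 + 16.00 = 56.08 g/mol.
a³ = (4.810 × 10^-8 cm)³ = 1.113 × 10^-22 cm³.
ρ = 4 × 56.08 / (6.022 × 10²³ × 1.113 × 10^-22) = 3.347 g/cm³ = 3350 kg/m³.

3350 kg/m³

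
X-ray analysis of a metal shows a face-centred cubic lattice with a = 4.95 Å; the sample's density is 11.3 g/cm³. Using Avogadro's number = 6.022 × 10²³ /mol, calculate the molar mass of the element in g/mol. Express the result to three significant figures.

206 g/mol

An FCC cell has Z = 4 atoms; a = 4.950 × 10^-8 cm.
M = ρ·N_A·a³/Z = 11.3 × 6.022 × 10²³ × 1.213 × 10^-22 / 4 = 206 g/mol.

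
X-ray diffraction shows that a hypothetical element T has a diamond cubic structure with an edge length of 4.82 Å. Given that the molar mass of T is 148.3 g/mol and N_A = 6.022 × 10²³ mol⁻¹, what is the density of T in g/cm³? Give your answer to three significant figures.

A diamond cubic unit cell contains Z = 8 atoms.
Cell volume: a³ = (4.82 Å)³ = (4.820 × 10^-8 cm)³ = 1.120 × 10^-22 cm³.
ρ = Z·M/(N_A·a³) = 8 × 148.3 / (6.022 × 10²³ × 1.120 × 10^-22) = 17.59 g/cm³.

17.6 g/cm³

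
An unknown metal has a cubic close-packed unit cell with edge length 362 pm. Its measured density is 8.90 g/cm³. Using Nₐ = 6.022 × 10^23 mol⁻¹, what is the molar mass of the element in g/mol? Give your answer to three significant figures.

An FCC cell has Z = 4 atoms; a = 3.620 × 10^-8 cm.
M = ρ·N_A·a³/Z = 8.90 × 6.022 × 10²³ × 4.744 × 10^-23 / 4 = 63.6 g/mol.

63.6 g/mol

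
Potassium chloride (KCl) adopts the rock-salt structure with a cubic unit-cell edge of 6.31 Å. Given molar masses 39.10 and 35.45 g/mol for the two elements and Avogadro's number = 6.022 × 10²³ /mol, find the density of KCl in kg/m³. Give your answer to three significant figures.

The rock-salt structure contains Z = 4 formula units per cell; M(KCl) = 39.10 + 35.45 = 74.55 g/mol.
a³ = (6.310 × 10^-8 cm)³ = 2.512 × 10^-22 cm³.
ρ = 4 × 74.55 / (6.022 × 10²³ × 2.512 × 10^-22) = 1.971 g/cm³ = 1970 kg/m³.

1970 kg/m³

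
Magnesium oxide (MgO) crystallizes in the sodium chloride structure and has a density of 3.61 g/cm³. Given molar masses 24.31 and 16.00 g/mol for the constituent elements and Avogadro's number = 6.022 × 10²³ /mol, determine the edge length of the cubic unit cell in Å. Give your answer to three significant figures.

4.20 Å

M(MgO) = 40.31 g/mol; Z = 4 formula units per cell.
a³ = Z·M/(N_A·ρ) = 4 × 40.31 / (6.022 × 10²³ × 3.61) = 7.417 × 10^-23 cm³, so a = 4.202 × 10^-8 cm = 4.20 Å.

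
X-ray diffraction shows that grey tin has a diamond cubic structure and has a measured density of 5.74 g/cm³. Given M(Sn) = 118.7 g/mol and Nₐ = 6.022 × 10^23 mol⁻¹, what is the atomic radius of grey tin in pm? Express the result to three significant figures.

For a diamond cubic cell (Z = 8), a³ = Z·M/(N_A·ρ) = 8 × 118.7 / (6.022 × 10²³ × 5.740) = 2.747 × 10^-22 cm³, so a = 6.501 × 10^-8 cm = 650.1 pm.
Nearest neighbors lie along the body diagonal with √3·a = 8r, so r = 0.2165 × a = 141 pm.

141 pm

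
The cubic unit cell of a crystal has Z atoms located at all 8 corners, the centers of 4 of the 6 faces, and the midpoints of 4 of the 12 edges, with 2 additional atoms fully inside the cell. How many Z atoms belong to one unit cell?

6

Corner atoms are shared by 8 cells (1/8 each), face atoms by 2 (1/2 each), edge atoms by 4 (1/4 each), interior atoms are unshared.
Net atoms = 8 × 1/8 + 4 × 1/2 + 4 × 1/4 + 2 = 1 + 2 + 1 + 2 = 6.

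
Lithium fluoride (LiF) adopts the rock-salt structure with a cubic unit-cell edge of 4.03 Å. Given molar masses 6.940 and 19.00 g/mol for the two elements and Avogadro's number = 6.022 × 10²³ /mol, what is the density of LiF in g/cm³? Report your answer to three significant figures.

2.63 g/cm³

The rock-salt structure contains Z = 4 formula units per cell; M(LiF) = 6.940 + 19.00 = 25.94 g/mol.
a³ = (4.030 × 10^-8 cm)³ = 6.545 × 10^-23 cm³.
ρ = 4 × 25.94 / (6.022 × 10²³ × 6.545 × 10^-23) = 2.633 g/cm³.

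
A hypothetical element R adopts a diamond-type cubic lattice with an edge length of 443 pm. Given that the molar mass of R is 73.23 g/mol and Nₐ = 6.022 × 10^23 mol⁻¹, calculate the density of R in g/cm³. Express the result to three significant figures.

11.2 g/cm³

A diamond cubic unit cell contains Z = 8 atoms.
Cell volume: a³ = (443 pm)³ = (4.430 × 10^-8 cm)³ = 8.694 × 10^-23 cm³.
ρ = Z·M/(N_A·a³) = 8 × 73.23 / (6.022 × 10²³ × 8.694 × 10^-23) = 11.19 g/cm³.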